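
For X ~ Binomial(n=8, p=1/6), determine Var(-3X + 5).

For X ~ Binomial(n=8, p=1/6):
Var(X) = \frac{10}{9}
Var(-3X + 5) = (-3)² × Var(X) = 9 × \frac{10}{9} = 10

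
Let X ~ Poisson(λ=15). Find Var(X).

For X ~ Poisson(λ=15):
Var(X) = 15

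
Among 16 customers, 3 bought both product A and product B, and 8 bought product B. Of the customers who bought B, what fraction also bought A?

P(A ∩ B) = 3/16
P(B) = 8/16 = 1/2
P(A|B) = P(A ∩ B) / P(B) = (3/16) / (1/2) = 3/8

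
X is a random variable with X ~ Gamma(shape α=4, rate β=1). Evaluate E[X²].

Using the identity E[X²] = Var(X) + (E[X])²:
E[X] = 4
Var(X) = 4
E[X²] = 4 + (4)²
= 20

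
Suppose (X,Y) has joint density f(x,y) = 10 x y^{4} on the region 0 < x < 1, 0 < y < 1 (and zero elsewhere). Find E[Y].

E[Y] = ∫_0^1 ∫_0^1 y × f(x,y) dx dy
= \frac{5}{6}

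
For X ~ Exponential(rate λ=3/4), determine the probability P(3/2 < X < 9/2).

P(3/2 < X < 9/2) = ∫_{3/2}^{9/2} f(x) dx
where f(x) = \frac{3 e^{- \frac{3 x}{4}}}{4}
= - \frac{1 - e^{\frac{9}{4}}}{e^{\frac{27}{8}}}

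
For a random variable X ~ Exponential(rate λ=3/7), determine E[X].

For X ~ Exponential(rate λ=3/7), the expected value is:
E[X] = \frac{7}{3}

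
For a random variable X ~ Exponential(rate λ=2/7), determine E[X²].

Using the identity E[X²] = Var(X) + (E[X])²:
E[X] = \frac{7}{2}
Var(X) = \frac{49}{4}
E[X²] = \frac{49}{4} + (\frac{7}{2})²
= \frac{49}{2}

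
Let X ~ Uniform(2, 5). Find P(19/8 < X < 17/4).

P(19/8 < X < 17/4) = ∫_{19/8}^{17/4} f(x) dx
where f(x) = \frac{1}{3}
= \frac{5}{8}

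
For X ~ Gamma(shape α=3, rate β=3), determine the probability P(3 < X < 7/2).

P(3 < X < 7/2) = ∫_{3}^{7/2} f(x) dx
where f(x) = \frac{27 x^{2} e^{- 3 x}}{2}
= - \frac{533}{8 e^{\frac{21}{2}}} + \frac{101}{2 e^{9}}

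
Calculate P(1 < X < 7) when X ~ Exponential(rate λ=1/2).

P(1 < X < 7) = ∫_{1}^{7} f(x) dx
where f(x) = \frac{e^{- \frac{x}{2}}}{2}
= - \frac{1 - e^{3}}{e^{\frac{7}{2}}}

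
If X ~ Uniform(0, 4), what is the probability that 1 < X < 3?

P(1 < X < 3) = ∫_{1}^{3} f(x) dx
where f(x) = \frac{1}{4}
= \frac{1}{2}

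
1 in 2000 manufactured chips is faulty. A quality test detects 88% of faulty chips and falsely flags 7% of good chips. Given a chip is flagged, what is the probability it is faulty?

Let D = the rare event, + = positive/flagged.
P(D) = 1/2000
P(+|D) = 88/100 = 22/25
P(+|D') = 7/100
P(+) = P(+|D)P(D) + P(+|D')P(D')
     = \frac{22}{25} × \frac{1}{2000} + \frac{7}{100} × \frac{1999}{2000}
     = \frac{14081}{200000}
P(D|+) = P(+|D)P(D)/P(+) = \frac{88}{14081}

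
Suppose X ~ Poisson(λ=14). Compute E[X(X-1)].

E[X(X-1)] = E[X² - X] = E[X²] - E[X]
E[X] = 14
E[X²] = Var(X) + (E[X])² = 14 + (14)² = 210
E[X(X-1)] = 210 - 14 = 196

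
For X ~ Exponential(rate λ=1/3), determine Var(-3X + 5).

For X ~ Exponential(rate λ=1/3):
Var(X) = 9
Var(-3X + 5) = (-3)² × Var(X) = 9 × 9 = 81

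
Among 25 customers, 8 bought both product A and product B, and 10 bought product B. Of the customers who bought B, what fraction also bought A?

P(A ∩ B) = 8/25
P(B) = 10/25 = 2/5
P(A|B) = P(A ∩ B) / P(B) = (8/25) / (2/5) = 4/5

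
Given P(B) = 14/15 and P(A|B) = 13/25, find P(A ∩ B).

By definition, P(A|B) = P(A ∩ B) / P(B)
So P(A ∩ B) = P(A|B) × P(B)
= 13/25 × 14/15
= 182/375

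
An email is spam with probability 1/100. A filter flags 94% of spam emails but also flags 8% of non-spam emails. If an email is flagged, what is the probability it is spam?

Let D = the rare event, + = positive/flagged.
P(D) = 1/100
P(+|D) = 94/100 = 47/50
P(+|D') = 8/100 = 2/25
P(+) = P(+|D)P(D) + P(+|D')P(D')
     = \frac{47}{50} × \frac{1}{100} + \frac{2}{25} × \frac{99}{100}
     = \frac{443}{5000}
P(D|+) = P(+|D)P(D)/P(+) = \frac{47}{443}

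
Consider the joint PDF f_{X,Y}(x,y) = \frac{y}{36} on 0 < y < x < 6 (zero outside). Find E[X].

f_X(x) = ∫_0^x \frac{y}{36} dy = \frac{x^{2}}{72}
E[X] = ∫_0^6 x × (\frac{x^{2}}{72}) dx = \frac{9}{2}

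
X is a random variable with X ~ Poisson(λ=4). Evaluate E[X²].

Using the identity E[X²] = Var(X) + (E[X])²:
E[X] = 4
Var(X) = 4
E[X²] = 4 + (4)²
= 20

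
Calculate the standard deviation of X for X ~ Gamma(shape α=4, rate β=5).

For X ~ Gamma(shape α=4, rate β=5):
Var(X) = \frac{4}{25}
SD(X) = √(Var(X)) = √(\frac{4}{25}) = \frac{2}{5}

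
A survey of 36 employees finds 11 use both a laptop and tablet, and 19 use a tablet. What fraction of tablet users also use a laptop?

P(A ∩ B) = 11/36
P(B) = 19/36
P(A|B) = P(A ∩ B) / P(B) = (11/36) / (19/36) = 11/19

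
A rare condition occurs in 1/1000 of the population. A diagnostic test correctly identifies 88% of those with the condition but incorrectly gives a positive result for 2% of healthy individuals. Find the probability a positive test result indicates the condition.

Let D = the rare event, + = positive/flagged.
P(D) = 1/1000
P(+|D) = 88/100 = 22/25
P(+|D') = 2/100 = 1/50
P(+) = P(+|D)P(D) + P(+|D')P(D')
     = \frac{22}{25} × \frac{1}{1000} + \frac{1}{50} × \frac{999}{1000}
     = \frac{1043}{50000}
P(D|+) = P(+|D)P(D)/P(+) = \frac{44}{1043}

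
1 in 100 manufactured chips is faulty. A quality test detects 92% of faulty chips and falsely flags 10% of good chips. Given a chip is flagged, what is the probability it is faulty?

Let D = the rare event, + = positive/flagged.
P(D) = 1/100
P(+|D) = 92/100 = 23/25
P(+|D') = 10/100 = 1/10
P(+) = P(+|D)P(D) + P(+|D')P(D')
     = \frac{23}{25} × \frac{1}{100} + \frac{1}{10} × \frac{99}{100}
     = \frac{541}{5000}
P(D|+) = P(+|D)P(D)/P(+) = \frac{46}{541}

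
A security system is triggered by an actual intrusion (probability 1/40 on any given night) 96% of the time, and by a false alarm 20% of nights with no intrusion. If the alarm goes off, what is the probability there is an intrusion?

Let D = the rare event, + = positive/flagged.
P(D) = 1/40
P(+|D) = 96/100 = 24/25
P(+|D') = 20/100 = 1/5
P(+) = P(+|D)P(D) + P(+|D')P(D')
     = \frac{24}{25} × \frac{1}{40} + \frac{1}{5} × \frac{39}{40}
     = \frac{219}{1000}
P(D|+) = P(+|D)P(D)/P(+) = \frac{8}{73}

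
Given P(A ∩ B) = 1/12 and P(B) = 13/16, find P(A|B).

P(A|B) = P(A ∩ B) / P(B)
= (1/12) / (13/16)
= 4/39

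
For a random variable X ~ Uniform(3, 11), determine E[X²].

Using the identity E[X²] = Var(X) + (E[X])²:
E[X] = 7
Var(X) = \frac{16}{3}
E[X²] = \frac{16}{3} + (7)²
= \frac{163}{3}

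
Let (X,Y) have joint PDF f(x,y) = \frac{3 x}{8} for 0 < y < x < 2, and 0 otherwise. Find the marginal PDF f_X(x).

f_X(x) = ∫_0^x \frac{3 x}{8} dy = \frac{3 x^{2}}{8}
for 0 < x < 2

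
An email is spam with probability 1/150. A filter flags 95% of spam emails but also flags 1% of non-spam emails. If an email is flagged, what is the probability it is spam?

Let D = the rare event, + = positive/flagged.
P(D) = 1/150
P(+|D) = 95/100 = 19/20
P(+|D') = 1/100
P(+) = P(+|D)P(D) + P(+|D')P(D')
     = \frac{19}{20} × \frac{1}{150} + \frac{1}{100} × \frac{149}{150}
     = \frac{61}{3750}
P(D|+) = P(+|D)P(D)/P(+) = \frac{95}{244}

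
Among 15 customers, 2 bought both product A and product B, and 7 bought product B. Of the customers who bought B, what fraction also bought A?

P(A ∩ B) = 2/15
P(B) = 7/15
P(A|B) = P(A ∩ B) / P(B) = (2/15) / (7/15) = 2/7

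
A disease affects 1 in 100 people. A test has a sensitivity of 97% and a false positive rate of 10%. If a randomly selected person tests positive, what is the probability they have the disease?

Let D = the rare event, + = positive/flagged.
P(D) = 1/100
P(+|D) = 97/100
P(+|D') = 10/100 = 1/10
P(+) = P(+|D)P(D) + P(+|D')P(D')
     = \frac{97}{100} × \frac{1}{100} + \frac{1}{10} × \frac{99}{100}
     = \frac{1087}{10000}
P(D|+) = P(+|D)P(D)/P(+) = \frac{97}{1087}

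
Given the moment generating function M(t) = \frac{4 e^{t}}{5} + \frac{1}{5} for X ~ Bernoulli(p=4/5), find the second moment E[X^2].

To find E[X^2], compute M^(2)(0):
M^(1)(t) = \frac{4 e^{t}}{5}
M^(2)(t) = \frac{4 e^{t}}{5}
M^(2)(0) = \frac{4}{5}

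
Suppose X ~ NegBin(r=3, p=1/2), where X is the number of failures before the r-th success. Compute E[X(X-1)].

E[X(X-1)] = E[X² - X] = E[X²] - E[X]
E[X] = 3
E[X²] = Var(X) + (E[X])² = 6 + (3)² = 15
E[X(X-1)] = 15 - 3 = 12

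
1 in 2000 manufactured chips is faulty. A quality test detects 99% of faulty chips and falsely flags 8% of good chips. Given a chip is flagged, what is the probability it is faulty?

Let D = the rare event, + = positive/flagged.
P(D) = 1/2000
P(+|D) = 99/100
P(+|D') = 8/100 = 2/25
P(+) = P(+|D)P(D) + P(+|D')P(D')
     = \frac{99}{100} × \frac{1}{2000} + \frac{2}{25} × \frac{1999}{2000}
     = \frac{16091}{200000}
P(D|+) = P(+|D)P(D)/P(+) = \frac{99}{16091}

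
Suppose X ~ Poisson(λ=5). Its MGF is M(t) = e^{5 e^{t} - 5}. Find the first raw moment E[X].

To find E[X], compute M^(1)(0):
M^(1)(t) = 5 e^{t} e^{5 e^{t} - 5}
M^(1)(0) = 5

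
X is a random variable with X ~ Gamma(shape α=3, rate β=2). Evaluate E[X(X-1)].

E[X(X-1)] = E[X² - X] = E[X²] - E[X]
E[X] = \frac{3}{2}
E[X²] = Var(X) + (E[X])² = \frac{3}{4} + (\frac{3}{2})² = 3
E[X(X-1)] = 3 - \frac{3}{2} = \frac{3}{2}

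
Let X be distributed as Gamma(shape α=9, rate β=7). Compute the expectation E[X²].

Using the identity E[X²] = Var(X) + (E[X])²:
E[X] = \frac{9}{7}
Var(X) = \frac{9}{49}
E[X²] = \frac{9}{49} + (\frac{9}{7})²
= \frac{90}{49}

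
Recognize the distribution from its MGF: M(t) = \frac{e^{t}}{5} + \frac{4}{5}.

The MGF M(t) = \frac{e^{t}}{5} + \frac{4}{5} is the standard form for the Bernoulli distribution.
Comparing with the known MGF formula identifies: Bernoulli(p=1/5)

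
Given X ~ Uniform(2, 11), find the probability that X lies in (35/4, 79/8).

P(35/4 < X < 79/8) = ∫_{35/4}^{79/8} f(x) dx
where f(x) = \frac{1}{9}
= \frac{1}{8}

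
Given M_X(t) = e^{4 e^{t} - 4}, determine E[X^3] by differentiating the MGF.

To find E[X^3], compute M^(3)(0):
M^(1)(t) = 4 e^{t} e^{4 e^{t} - 4}
M^(2)(t) = 16 e^{2 t} e^{4 e^{t} - 4} + 4 e^{t} e^{4 e^{t} - 4}
M^(3)(t) = 64 e^{3 t} e^{4 e^{t} - 4} + 48 e^{2 t} e^{4 e^{t} - 4} + 4 e^{t} e^{4 e^{t} - 4}
M^(3)(0) = 116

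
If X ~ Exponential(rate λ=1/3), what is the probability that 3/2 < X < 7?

P(3/2 < X < 7) = ∫_{3/2}^{7} f(x) dx
where f(x) = \frac{e^{- \frac{x}{3}}}{3}
= - \frac{1}{e^{\frac{7}{3}}} + e^{- \frac{1}{2}}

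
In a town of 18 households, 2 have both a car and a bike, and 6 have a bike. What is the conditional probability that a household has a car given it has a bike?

P(A ∩ B) = 2/18 = 1/9
P(B) = 6/18 = 1/3
P(A|B) = P(A ∩ B) / P(B) = (1/9) / (1/3) = 1/3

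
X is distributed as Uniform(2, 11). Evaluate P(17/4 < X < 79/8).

P(17/4 < X < 79/8) = ∫_{17/4}^{79/8} f(x) dx
where f(x) = \frac{1}{9}
= \frac{5}{8}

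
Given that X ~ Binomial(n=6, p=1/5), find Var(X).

For X ~ Binomial(n=6, p=1/5):
Var(X) = \frac{24}{25}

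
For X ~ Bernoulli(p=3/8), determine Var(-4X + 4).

For X ~ Bernoulli(p=3/8):
Var(X) = \frac{15}{64}
Var(-4X + 4) = (-4)² × Var(X) = 16 × \frac{15}{64} = \frac{15}{4}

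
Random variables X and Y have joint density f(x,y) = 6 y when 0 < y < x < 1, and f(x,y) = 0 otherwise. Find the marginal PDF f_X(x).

f_X(x) = ∫_0^x 6 y dy = 3 x^{2}
for 0 < x < 1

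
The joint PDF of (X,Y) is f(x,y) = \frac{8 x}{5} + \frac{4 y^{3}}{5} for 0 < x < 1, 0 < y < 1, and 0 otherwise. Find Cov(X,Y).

E[XY] = ∫∫ xy × f(x,y) dx dy = \frac{26}{75}
E[X] = \frac{19}{30}
E[Y] = \frac{14}{25}
Cov(X,Y) = E[XY] - E[X]E[Y] = - \frac{1}{125}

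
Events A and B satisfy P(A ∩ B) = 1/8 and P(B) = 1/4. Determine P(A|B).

P(A|B) = P(A ∩ B) / P(B)
= (1/8) / (1/4)
= 1/2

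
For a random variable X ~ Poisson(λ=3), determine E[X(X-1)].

E[X(X-1)] = E[X² - X] = E[X²] - E[X]
E[X] = 3
E[X²] = Var(X) + (E[X])² = 3 + (3)² = 12
E[X(X-1)] = 12 - 3 = 9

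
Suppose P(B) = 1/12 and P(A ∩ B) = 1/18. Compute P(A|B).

P(A|B) = P(A ∩ B) / P(B)
= (1/18) / (1/12)
= 2/3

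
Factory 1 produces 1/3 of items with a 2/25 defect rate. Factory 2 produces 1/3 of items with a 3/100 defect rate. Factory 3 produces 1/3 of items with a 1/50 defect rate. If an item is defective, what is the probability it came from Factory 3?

Using Bayes' theorem:
P(F1) = 1/3, P(D|F1) = 2/25
P(F2) = 1/3, P(D|F2) = 3/100
P(F3) = 1/3, P(D|F3) = 1/50
P(D) = P(D|F1)P(F1) + P(D|F2)P(F2) + P(D|F3)P(F3)
     = \frac{13}{300}
P(F3|D) = P(D|F3)P(F3) / P(D)
= \frac{2}{13}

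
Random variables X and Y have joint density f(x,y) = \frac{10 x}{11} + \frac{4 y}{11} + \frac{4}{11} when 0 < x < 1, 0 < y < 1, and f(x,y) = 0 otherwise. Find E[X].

E[X] = ∫_0^1 ∫_0^1 x × f(x,y) dy dx
= ∫_0^1 ∫_0^1 x × (\frac{10 x}{11} + \frac{4 y}{11} + \frac{4}{11}) dy dx
= \frac{19}{33}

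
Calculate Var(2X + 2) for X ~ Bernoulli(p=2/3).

For X ~ Bernoulli(p=2/3):
Var(X) = \frac{2}{9}
Var(2X + 2) = (2)² × Var(X) = 4 × \frac{2}{9} = \frac{8}{9}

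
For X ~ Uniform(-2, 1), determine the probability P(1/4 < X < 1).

P(1/4 < X < 1) = ∫_{1/4}^{1} f(x) dx
where f(x) = \frac{1}{3}
= \frac{1}{4}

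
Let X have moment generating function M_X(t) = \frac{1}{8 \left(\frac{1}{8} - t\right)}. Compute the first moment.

To find E[X], compute M^(1)(0):
M^(1)(t) = \frac{1}{8 \left(\frac{1}{8} - t\right)^{2}}
M^(1)(0) = 8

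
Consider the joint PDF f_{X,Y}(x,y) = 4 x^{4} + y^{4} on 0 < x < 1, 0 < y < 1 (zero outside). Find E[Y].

E[Y] = ∫_0^1 ∫_0^1 y × f(x,y) dx dy
= \frac{17}{30}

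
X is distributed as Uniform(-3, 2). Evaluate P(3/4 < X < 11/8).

P(3/4 < X < 11/8) = ∫_{3/4}^{11/8} f(x) dx
where f(x) = \frac{1}{5}
= \frac{1}{8}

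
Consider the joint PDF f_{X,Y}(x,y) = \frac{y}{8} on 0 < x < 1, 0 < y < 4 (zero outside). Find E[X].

f_X(x) = ∫_0^4 \frac{y}{8} dy = 1
E[X] = ∫_0^1 x × (1) dx = \frac{1}{2}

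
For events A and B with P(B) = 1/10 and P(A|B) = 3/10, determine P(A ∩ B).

By definition, P(A|B) = P(A ∩ B) / P(B)
So P(A ∩ B) = P(A|B) × P(B)
= 3/10 × 1/10
= 3/100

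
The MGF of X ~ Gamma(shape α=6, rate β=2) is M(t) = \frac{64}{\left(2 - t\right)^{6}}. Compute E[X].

To find E[X], compute M^(1)(0):
M^(1)(t) = \frac{384}{\left(2 - t\right)^{7}}
M^(1)(0) = 3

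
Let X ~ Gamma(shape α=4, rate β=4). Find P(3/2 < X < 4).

P(3/2 < X < 4) = ∫_{3/2}^{4} f(x) dx
where f(x) = \frac{128 x^{3} e^{- 4 x}}{3}
= \frac{-2483 + 183 e^{10}}{3 e^{16}}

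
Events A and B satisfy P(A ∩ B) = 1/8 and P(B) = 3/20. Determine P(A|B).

P(A|B) = P(A ∩ B) / P(B)
= (1/8) / (3/20)
= 5/6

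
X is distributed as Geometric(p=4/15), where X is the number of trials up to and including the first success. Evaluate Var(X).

For X ~ Geometric(p=4/15), where X is the number of trials up to and including the first success:
Var(X) = \frac{165}{16}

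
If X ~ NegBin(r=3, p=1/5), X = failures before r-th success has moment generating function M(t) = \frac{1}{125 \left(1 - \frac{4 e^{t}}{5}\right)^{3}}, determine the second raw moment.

To find E[X^2], compute M^(2)(0):
M^(1)(t) = \frac{12 e^{t}}{625 \left(1 - \frac{4 e^{t}}{5}\right)^{4}}
M^(2)(t) = \frac{12 e^{t}}{625 \left(1 - \frac{4 e^{t}}{5}\right)^{4}} + \frac{192 e^{2 t}}{3125 \left(1 - \frac{4 e^{t}}{5}\right)^{5}}
M^(2)(0) = 204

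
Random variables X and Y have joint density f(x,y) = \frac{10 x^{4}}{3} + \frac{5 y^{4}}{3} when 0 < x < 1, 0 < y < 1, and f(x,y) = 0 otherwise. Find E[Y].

E[Y] = ∫_0^1 ∫_0^1 y × f(x,y) dx dy
= \frac{11}{18}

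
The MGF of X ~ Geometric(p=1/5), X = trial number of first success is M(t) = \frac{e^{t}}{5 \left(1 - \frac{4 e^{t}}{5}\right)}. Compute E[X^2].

To find E[X^2], compute M^(2)(0):
M^(1)(t) = \frac{e^{t}}{5 \left(1 - \frac{4 e^{t}}{5}\right)} + \frac{4 e^{2 t}}{25 \left(1 - \frac{4 e^{t}}{5}\right)^{2}}
M^(2)(t) = \frac{e^{t}}{5 \left(1 - \frac{4 e^{t}}{5}\right)} + \frac{12 e^{2 t}}{25 \left(1 - \frac{4 e^{t}}{5}\right)^{2}} + \frac{32 e^{3 t}}{125 \left(1 - \frac{4 e^{t}}{5}\right)^{3}}
M^(2)(0) = 45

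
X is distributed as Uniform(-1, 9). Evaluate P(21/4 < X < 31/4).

P(21/4 < X < 31/4) = ∫_{21/4}^{31/4} f(x) dx
where f(x) = \frac{1}{10}
= \frac{1}{4}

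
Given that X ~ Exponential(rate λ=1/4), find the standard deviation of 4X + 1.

For X ~ Exponential(rate λ=1/4):
Var(X) = 16
SD(X) = √(Var(X)) = √(16) = 4
SD(4X + 1) = |4| × SD(X) = 4 × 4 = 16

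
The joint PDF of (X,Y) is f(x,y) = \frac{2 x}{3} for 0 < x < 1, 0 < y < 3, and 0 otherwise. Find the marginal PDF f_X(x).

f_X(x) = ∫_0^3 f(x,y) dy
= ∫_0^3 \frac{2 x}{3} dy
= 2 x for 0 < x < 1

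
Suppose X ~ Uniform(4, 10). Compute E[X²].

Using the identity E[X²] = Var(X) + (E[X])²:
E[X] = 7
Var(X) = 3
E[X²] = 3 + (7)²
= 52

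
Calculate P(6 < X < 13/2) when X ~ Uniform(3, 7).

P(6 < X < 13/2) = ∫_{6}^{13/2} f(x) dx
where f(x) = \frac{1}{4}
= \frac{1}{8}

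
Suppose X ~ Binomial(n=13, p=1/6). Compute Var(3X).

For X ~ Binomial(n=13, p=1/6):
Var(X) = \frac{65}{36}
Var(3X) = (3)² × Var(X) = 9 × \frac{65}{36} = \frac{65}{4}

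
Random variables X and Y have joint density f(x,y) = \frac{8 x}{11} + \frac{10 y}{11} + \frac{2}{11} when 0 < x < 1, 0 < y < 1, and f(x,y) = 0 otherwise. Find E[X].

E[X] = ∫_0^1 ∫_0^1 x × f(x,y) dy dx
= ∫_0^1 ∫_0^1 x × (\frac{8 x}{11} + \frac{10 y}{11} + \frac{2}{11}) dy dx
= \frac{37}{66}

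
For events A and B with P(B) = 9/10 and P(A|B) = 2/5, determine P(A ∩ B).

By definition, P(A|B) = P(A ∩ B) / P(B)
So P(A ∩ B) = P(A|B) × P(B)
= 2/5 × 9/10
= 9/25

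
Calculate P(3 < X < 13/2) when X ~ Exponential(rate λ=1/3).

P(3 < X < 13/2) = ∫_{3}^{13/2} f(x) dx
where f(x) = \frac{e^{- \frac{x}{3}}}{3}
= - \frac{1}{e^{\frac{13}{6}}} + e^{-1}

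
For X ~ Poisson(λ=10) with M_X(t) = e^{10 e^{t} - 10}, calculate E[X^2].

To find E[X^2], compute M^(2)(0):
M^(1)(t) = 10 e^{t} e^{10 e^{t} - 10}
M^(2)(t) = 100 e^{2 t} e^{10 e^{t} - 10} + 10 e^{t} e^{10 e^{t} - 10}
M^(2)(0) = 110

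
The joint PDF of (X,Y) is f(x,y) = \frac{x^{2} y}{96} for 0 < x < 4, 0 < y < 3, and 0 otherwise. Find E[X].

f_X(x) = ∫_0^3 \frac{x^{2} y}{96} dy = \frac{3 x^{2}}{64}
E[X] = ∫_0^4 x × (\frac{3 x^{2}}{64}) dx = 3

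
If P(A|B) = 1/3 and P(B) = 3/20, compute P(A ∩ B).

By definition, P(A|B) = P(A ∩ B) / P(B)
So P(A ∩ B) = P(A|B) × P(B)
= 1/3 × 3/20
= 1/20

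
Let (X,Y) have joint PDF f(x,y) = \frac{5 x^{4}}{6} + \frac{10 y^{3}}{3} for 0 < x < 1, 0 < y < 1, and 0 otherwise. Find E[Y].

E[Y] = ∫_0^1 ∫_0^1 y × f(x,y) dx dy
= \frac{3}{4}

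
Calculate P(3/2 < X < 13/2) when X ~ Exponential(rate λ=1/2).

P(3/2 < X < 13/2) = ∫_{3/2}^{13/2} f(x) dx
where f(x) = \frac{e^{- \frac{x}{2}}}{2}
= - \frac{1 - e^{\frac{5}{2}}}{e^{\frac{13}{4}}}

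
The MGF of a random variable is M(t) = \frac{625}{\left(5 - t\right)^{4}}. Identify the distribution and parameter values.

The MGF M(t) = \frac{625}{\left(5 - t\right)^{4}} is the standard form for the Gamma distribution.
Comparing with the known MGF formula identifies: Gamma(shape α=4, rate β=5)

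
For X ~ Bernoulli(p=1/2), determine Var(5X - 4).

For X ~ Bernoulli(p=1/2):
Var(X) = \frac{1}{4}
Var(5X - 4) = (5)² × Var(X) = 25 × \frac{1}{4} = \frac{25}{4}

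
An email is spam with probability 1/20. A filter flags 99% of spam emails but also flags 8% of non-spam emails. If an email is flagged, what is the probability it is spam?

Let D = the rare event, + = positive/flagged.
P(D) = 1/20
P(+|D) = 99/100
P(+|D') = 8/100 = 2/25
P(+) = P(+|D)P(D) + P(+|D')P(D')
     = \frac{99}{100} × \frac{1}{20} + \frac{2}{25} × \frac{19}{20}
     = \frac{251}{2000}
P(D|+) = P(+|D)P(D)/P(+) = \frac{99}{251}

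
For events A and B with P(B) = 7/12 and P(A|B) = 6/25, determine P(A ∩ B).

By definition, P(A|B) = P(A ∩ B) / P(B)
So P(A ∩ B) = P(A|B) × P(B)
= 6/25 × 7/12
= 7/50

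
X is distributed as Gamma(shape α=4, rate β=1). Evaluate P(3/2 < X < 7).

P(3/2 < X < 7) = ∫_{3/2}^{7} f(x) dx
where f(x) = \frac{x^{3} e^{- x}}{6}
= - \frac{269}{3 e^{7}} + \frac{67}{16 e^{\frac{3}{2}}}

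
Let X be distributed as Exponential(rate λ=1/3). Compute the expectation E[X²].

Using the identity E[X²] = Var(X) + (E[X])²:
E[X] = 3
Var(X) = 9
E[X²] = 9 + (3)²
= 18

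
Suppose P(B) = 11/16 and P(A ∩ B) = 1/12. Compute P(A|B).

P(A|B) = P(A ∩ B) / P(B)
= (1/12) / (11/16)
= 4/33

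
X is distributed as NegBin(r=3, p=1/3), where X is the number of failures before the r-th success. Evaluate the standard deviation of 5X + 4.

For X ~ NegBin(r=3, p=1/3), where X is the number of failures before the r-th success:
Var(X) = 18
SD(X) = √(Var(X)) = √(18) = 3 \sqrt{2}
SD(5X + 4) = |5| × SD(X) = 5 × 3 \sqrt{2} = 15 \sqrt{2}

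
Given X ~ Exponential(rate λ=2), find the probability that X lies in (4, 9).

P(4 < X < 9) = ∫_{4}^{9} f(x) dx
where f(x) = 2 e^{- 2 x}
= - \frac{1 - e^{10}}{e^{18}}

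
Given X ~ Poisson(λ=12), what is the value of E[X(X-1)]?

E[X(X-1)] = E[X² - X] = E[X²] - E[X]
E[X] = 12
E[X²] = Var(X) + (E[X])² = 12 + (12)² = 156
E[X(X-1)] = 156 - 12 = 144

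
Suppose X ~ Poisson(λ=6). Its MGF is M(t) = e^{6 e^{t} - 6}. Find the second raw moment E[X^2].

To find E[X^2], compute M^(2)(0):
M^(1)(t) = 6 e^{t} e^{6 e^{t} - 6}
M^(2)(t) = 36 e^{2 t} e^{6 e^{t} - 6} + 6 e^{t} e^{6 e^{t} - 6}
M^(2)(0) = 42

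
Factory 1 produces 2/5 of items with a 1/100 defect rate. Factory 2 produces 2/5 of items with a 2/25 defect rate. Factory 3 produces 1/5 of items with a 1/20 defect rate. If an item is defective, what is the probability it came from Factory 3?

Using Bayes' theorem:
P(F1) = 2/5, P(D|F1) = 1/100
P(F2) = 2/5, P(D|F2) = 2/25
P(F3) = 1/5, P(D|F3) = 1/20
P(D) = P(D|F1)P(F1) + P(D|F2)P(F2) + P(D|F3)P(F3)
     = \frac{23}{500}
P(F3|D) = P(D|F3)P(F3) / P(D)
= \frac{5}{23}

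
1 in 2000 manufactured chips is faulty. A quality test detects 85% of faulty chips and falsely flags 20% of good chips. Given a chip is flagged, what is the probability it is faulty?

Let D = the rare event, + = positive/flagged.
P(D) = 1/2000
P(+|D) = 85/100 = 17/20
P(+|D') = 20/100 = 1/5
P(+) = P(+|D)P(D) + P(+|D')P(D')
     = \frac{17}{20} × \frac{1}{2000} + \frac{1}{5} × \frac{1999}{2000}
     = \frac{8013}{40000}
P(D|+) = P(+|D)P(D)/P(+) = \frac{17}{8013}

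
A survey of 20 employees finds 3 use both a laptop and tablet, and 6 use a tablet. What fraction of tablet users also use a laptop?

P(A ∩ B) = 3/20
P(B) = 6/20 = 3/10
P(A|B) = P(A ∩ B) / P(B) = (3/20) / (3/10) = 1/2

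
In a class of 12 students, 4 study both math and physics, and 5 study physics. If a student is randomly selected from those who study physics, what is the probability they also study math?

P(A ∩ B) = 4/12 = 1/3
P(B) = 5/12
P(A|B) = P(A ∩ B) / P(B) = (1/3) / (5/12) = 4/5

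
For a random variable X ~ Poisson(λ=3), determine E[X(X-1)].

E[X(X-1)] = E[X² - X] = E[X²] - E[X]
E[X] = 3
E[X²] = Var(X) + (E[X])² = 3 + (3)² = 12
E[X(X-1)] = 12 - 3 = 9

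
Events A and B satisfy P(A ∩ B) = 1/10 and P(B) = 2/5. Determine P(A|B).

P(A|B) = P(A ∩ B) / P(B)
= (1/10) / (2/5)
= 1/4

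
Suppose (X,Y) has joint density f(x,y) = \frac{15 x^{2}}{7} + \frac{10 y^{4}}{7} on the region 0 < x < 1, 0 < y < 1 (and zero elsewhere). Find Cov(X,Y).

E[XY] = ∫∫ xy × f(x,y) dx dy = \frac{65}{168}
E[X] = \frac{19}{28}
E[Y] = \frac{25}{42}
Cov(X,Y) = E[XY] - E[X]E[Y] = - \frac{5}{294}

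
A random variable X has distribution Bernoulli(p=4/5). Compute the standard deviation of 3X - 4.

For X ~ Bernoulli(p=4/5):
Var(X) = \frac{4}{25}
SD(X) = √(Var(X)) = √(\frac{4}{25}) = \frac{2}{5}
SD(3X - 4) = |3| × SD(X) = 3 × \frac{2}{5} = \frac{6}{5}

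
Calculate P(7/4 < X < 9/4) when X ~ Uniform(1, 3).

P(7/4 < X < 9/4) = ∫_{7/4}^{9/4} f(x) dx
where f(x) = \frac{1}{2}
= \frac{1}{4}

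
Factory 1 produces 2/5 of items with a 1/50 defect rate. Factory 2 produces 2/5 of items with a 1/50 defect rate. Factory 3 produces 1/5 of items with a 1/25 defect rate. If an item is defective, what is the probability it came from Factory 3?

Using Bayes' theorem:
P(F1) = 2/5, P(D|F1) = 1/50
P(F2) = 2/5, P(D|F2) = 1/50
P(F3) = 1/5, P(D|F3) = 1/25
P(D) = P(D|F1)P(F1) + P(D|F2)P(F2) + P(D|F3)P(F3)
     = \frac{3}{125}
P(F3|D) = P(D|F3)P(F3) / P(D)
= \frac{1}{3}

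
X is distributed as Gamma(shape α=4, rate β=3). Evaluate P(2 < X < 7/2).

P(2 < X < 7/2) = ∫_{2}^{7/2} f(x) dx
where f(x) = \frac{27 x^{3} e^{- 3 x}}{2}
= - \frac{4153}{16 e^{\frac{21}{2}}} + \frac{61}{e^{6}}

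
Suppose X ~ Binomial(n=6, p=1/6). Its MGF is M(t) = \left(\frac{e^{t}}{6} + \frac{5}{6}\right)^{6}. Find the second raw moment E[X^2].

To find E[X^2], compute M^(2)(0):
M^(1)(t) = \left(\frac{e^{t}}{6} + \frac{5}{6}\right)^{5} e^{t}
M^(2)(t) = \left(\frac{e^{t}}{6} + \frac{5}{6}\right)^{5} e^{t} + \frac{5 \left(\frac{e^{t}}{6} + \frac{5}{6}\right)^{4} e^{2 t}}{6}
M^(2)(0) = \frac{11}{6}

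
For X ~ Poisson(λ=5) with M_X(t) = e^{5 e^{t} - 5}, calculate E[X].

To find E[X], compute M^(1)(0):
M^(1)(t) = 5 e^{t} e^{5 e^{t} - 5}
M^(1)(0) = 5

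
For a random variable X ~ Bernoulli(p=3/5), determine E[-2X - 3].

For X ~ Bernoulli(p=3/5):
E[X] = \frac{3}{5}
E[-2X - 3] = -2 × E[X] - 3 = - \frac{21}{5}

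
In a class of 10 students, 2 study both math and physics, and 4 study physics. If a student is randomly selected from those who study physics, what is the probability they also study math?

P(A ∩ B) = 2/10 = 1/5
P(B) = 4/10 = 2/5
P(A|B) = P(A ∩ B) / P(B) = (1/5) / (2/5) = 1/2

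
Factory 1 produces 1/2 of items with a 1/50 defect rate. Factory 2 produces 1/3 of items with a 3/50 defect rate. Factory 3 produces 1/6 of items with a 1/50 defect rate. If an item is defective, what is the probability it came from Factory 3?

Using Bayes' theorem:
P(F1) = 1/2, P(D|F1) = 1/50
P(F2) = 1/3, P(D|F2) = 3/50
P(F3) = 1/6, P(D|F3) = 1/50
P(D) = P(D|F1)P(F1) + P(D|F2)P(F2) + P(D|F3)P(F3)
     = \frac{1}{30}
P(F3|D) = P(D|F3)P(F3) / P(D)
= \frac{1}{10}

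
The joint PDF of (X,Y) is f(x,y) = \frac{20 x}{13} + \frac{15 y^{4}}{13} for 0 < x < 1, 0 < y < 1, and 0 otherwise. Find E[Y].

E[Y] = ∫_0^1 ∫_0^1 y × f(x,y) dx dy
= \frac{15}{26}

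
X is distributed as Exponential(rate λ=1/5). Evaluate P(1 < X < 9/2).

P(1 < X < 9/2) = ∫_{1}^{9/2} f(x) dx
where f(x) = \frac{e^{- \frac{x}{5}}}{5}
= - \frac{1}{e^{\frac{9}{10}}} + e^{- \frac{1}{5}}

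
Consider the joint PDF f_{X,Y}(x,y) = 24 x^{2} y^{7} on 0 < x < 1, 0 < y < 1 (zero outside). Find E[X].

E[X] = ∫_0^1 ∫_0^1 x × f(x,y) dy dx
= ∫_0^1 ∫_0^1 x × (24 x^{2} y^{7}) dy dx
= \frac{3}{4}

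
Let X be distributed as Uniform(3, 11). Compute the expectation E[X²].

Using the identity E[X²] = Var(X) + (E[X])²:
E[X] = 7
Var(X) = \frac{16}{3}
E[X²] = \frac{16}{3} + (7)²
= \frac{163}{3}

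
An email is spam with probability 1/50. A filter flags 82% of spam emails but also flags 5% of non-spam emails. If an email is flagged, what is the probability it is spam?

Let D = the rare event, + = positive/flagged.
P(D) = 1/50
P(+|D) = 82/100 = 41/50
P(+|D') = 5/100 = 1/20
P(+) = P(+|D)P(D) + P(+|D')P(D')
     = \frac{41}{50} × \frac{1}{50} + \frac{1}{20} × \frac{49}{50}
     = \frac{327}{5000}
P(D|+) = P(+|D)P(D)/P(+) = \frac{82}{327}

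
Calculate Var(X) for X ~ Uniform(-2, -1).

For X ~ Uniform(-2, -1):
Var(X) = \frac{1}{12}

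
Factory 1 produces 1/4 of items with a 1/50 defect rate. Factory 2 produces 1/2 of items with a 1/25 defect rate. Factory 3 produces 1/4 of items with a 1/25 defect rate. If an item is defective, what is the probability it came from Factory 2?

Using Bayes' theorem:
P(F1) = 1/4, P(D|F1) = 1/50
P(F2) = 1/2, P(D|F2) = 1/25
P(F3) = 1/4, P(D|F3) = 1/25
P(D) = P(D|F1)P(F1) + P(D|F2)P(F2) + P(D|F3)P(F3)
     = \frac{7}{200}
P(F2|D) = P(D|F2)P(F2) / P(D)
= \frac{4}{7}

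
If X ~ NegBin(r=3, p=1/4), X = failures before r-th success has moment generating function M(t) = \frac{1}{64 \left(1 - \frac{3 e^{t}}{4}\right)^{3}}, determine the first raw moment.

To find E[X], compute M^(1)(0):
M^(1)(t) = \frac{9 e^{t}}{256 \left(1 - \frac{3 e^{t}}{4}\right)^{4}}
M^(1)(0) = 9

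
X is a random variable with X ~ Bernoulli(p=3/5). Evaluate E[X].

For X ~ Bernoulli(p=3/5), the expected value is:
E[X] = \frac{3}{5}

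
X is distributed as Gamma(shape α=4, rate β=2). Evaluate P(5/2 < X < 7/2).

P(5/2 < X < 7/2) = ∫_{5/2}^{7/2} f(x) dx
where f(x) = \frac{8 x^{3} e^{- 2 x}}{3}
= \frac{-269 + 118 e^{2}}{3 e^{7}}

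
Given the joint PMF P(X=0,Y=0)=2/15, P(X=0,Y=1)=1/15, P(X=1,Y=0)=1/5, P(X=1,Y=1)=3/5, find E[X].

First find marginal of X:
P(X=0) = 1/5
P(X=1) = 4/5
E[X] = 0 × 1/5 + 1 × 4/5 = 4/5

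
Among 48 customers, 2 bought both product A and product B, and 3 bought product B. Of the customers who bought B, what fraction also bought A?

P(A ∩ B) = 2/48 = 1/24
P(B) = 3/48 = 1/16
P(A|B) = P(A ∩ B) / P(B) = (1/24) / (1/16) = 2/3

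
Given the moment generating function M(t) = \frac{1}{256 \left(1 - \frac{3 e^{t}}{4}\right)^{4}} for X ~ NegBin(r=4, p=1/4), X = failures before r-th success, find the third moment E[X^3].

To find E[X^3], compute M^(3)(0):
M^(1)(t) = \frac{3 e^{t}}{256 \left(1 - \frac{3 e^{t}}{4}\right)^{5}}
M^(2)(t) = \frac{3 e^{t}}{256 \left(1 - \frac{3 e^{t}}{4}\right)^{5}} + \frac{45 e^{2 t}}{1024 \left(1 - \frac{3 e^{t}}{4}\right)^{6}}
M^(3)(t) = \frac{3 e^{t}}{256 \left(1 - \frac{3 e^{t}}{4}\right)^{5}} + \frac{135 e^{2 t}}{1024 \left(1 - \frac{3 e^{t}}{4}\right)^{6}} + \frac{405 e^{3 t}}{2048 \left(1 - \frac{3 e^{t}}{4}\right)^{7}}
M^(3)(0) = 3792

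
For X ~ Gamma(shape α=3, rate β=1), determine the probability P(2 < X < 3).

P(2 < X < 3) = ∫_{2}^{3} f(x) dx
where f(x) = \frac{x^{2} e^{- x}}{2}
= \frac{-17 + 10 e}{2 e^{3}}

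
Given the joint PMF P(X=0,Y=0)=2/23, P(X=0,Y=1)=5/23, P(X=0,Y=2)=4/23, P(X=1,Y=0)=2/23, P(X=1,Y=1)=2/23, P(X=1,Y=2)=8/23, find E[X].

First find marginal of X:
P(X=0) = 11/23
P(X=1) = 12/23
E[X] = 0 × 11/23 + 1 × 12/23 = 12/23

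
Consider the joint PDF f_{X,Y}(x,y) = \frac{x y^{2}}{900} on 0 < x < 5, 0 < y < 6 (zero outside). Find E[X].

f_X(x) = ∫_0^6 \frac{x y^{2}}{900} dy = \frac{2 x}{25}
E[X] = ∫_0^5 x × (\frac{2 x}{25}) dx = \frac{10}{3}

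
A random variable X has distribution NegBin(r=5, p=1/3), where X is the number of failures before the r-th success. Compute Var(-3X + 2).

For X ~ NegBin(r=5, p=1/3), where X is the number of failures before the r-th success:
Var(X) = 30
Var(-3X + 2) = (-3)² × Var(X) = 9 × 30 = 270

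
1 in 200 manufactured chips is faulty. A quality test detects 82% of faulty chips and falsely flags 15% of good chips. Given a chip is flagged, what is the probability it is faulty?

Let D = the rare event, + = positive/flagged.
P(D) = 1/200
P(+|D) = 82/100 = 41/50
P(+|D') = 15/100 = 3/20
P(+) = P(+|D)P(D) + P(+|D')P(D')
     = \frac{41}{50} × \frac{1}{200} + \frac{3}{20} × \frac{199}{200}
     = \frac{3067}{20000}
P(D|+) = P(+|D)P(D)/P(+) = \frac{82}{3067}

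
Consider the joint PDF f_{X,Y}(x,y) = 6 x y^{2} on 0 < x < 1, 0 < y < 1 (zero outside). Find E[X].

f_X(x) = ∫_0^1 6 x y^{2} dy = 2 x
E[X] = ∫_0^1 x × (2 x) dx = \frac{2}{3}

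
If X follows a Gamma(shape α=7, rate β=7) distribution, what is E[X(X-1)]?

E[X(X-1)] = E[X² - X] = E[X²] - E[X]
E[X] = 1
E[X²] = Var(X) + (E[X])² = \frac{1}{7} + (1)² = \frac{8}{7}
E[X(X-1)] = \frac{8}{7} - 1 = \frac{1}{7}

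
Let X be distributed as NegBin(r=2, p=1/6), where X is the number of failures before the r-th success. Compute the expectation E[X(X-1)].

E[X(X-1)] = E[X² - X] = E[X²] - E[X]
E[X] = 10
E[X²] = Var(X) + (E[X])² = 60 + (10)² = 160
E[X(X-1)] = 160 - 10 = 150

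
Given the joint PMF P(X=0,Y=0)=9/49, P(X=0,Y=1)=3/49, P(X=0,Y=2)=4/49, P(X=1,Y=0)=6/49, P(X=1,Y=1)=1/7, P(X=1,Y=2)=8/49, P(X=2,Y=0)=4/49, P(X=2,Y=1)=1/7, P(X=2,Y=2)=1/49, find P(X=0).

P(X=0) = P(X=0,Y=0) + P(X=0,Y=1) + P(X=0,Y=2)
= 9/49 + 3/49 + 4/49
= 16/49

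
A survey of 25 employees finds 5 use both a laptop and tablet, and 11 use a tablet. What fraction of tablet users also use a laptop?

P(A ∩ B) = 5/25 = 1/5
P(B) = 11/25
P(A|B) = P(A ∩ B) / P(B) = (1/5) / (11/25) = 5/11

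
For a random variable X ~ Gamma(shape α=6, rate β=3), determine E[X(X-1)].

E[X(X-1)] = E[X² - X] = E[X²] - E[X]
E[X] = 2
E[X²] = Var(X) + (E[X])² = \frac{2}{3} + (2)² = \frac{14}{3}
E[X(X-1)] = \frac{14}{3} - 2 = \frac{8}{3}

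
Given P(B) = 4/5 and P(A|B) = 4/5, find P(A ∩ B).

By definition, P(A|B) = P(A ∩ B) / P(B)
So P(A ∩ B) = P(A|B) × P(B)
= 4/5 × 4/5
= 16/25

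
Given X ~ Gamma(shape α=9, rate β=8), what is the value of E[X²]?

Using the identity E[X²] = Var(X) + (E[X])²:
E[X] = \frac{9}{8}
Var(X) = \frac{9}{64}
E[X²] = \frac{9}{64} + (\frac{9}{8})²
= \frac{45}{32}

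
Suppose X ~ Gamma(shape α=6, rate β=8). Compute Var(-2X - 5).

For X ~ Gamma(shape α=6, rate β=8):
Var(X) = \frac{3}{32}
Var(-2X - 5) = (-2)² × Var(X) = 4 × \frac{3}{32} = \frac{3}{8}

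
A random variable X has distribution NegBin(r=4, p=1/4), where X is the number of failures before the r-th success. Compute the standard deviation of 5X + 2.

For X ~ NegBin(r=4, p=1/4), where X is the number of failures before the r-th success:
Var(X) = 48
SD(X) = √(Var(X)) = √(48) = 4 \sqrt{3}
SD(5X + 2) = |5| × SD(X) = 5 × 4 \sqrt{3} = 20 \sqrt{3}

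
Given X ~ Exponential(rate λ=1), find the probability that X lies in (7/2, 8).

P(7/2 < X < 8) = ∫_{7/2}^{8} f(x) dx
where f(x) = e^{- x}
= - \frac{1}{e^{8}} + e^{- \frac{7}{2}}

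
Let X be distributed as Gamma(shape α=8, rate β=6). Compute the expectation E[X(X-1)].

E[X(X-1)] = E[X² - X] = E[X²] - E[X]
E[X] = \frac{4}{3}
E[X²] = Var(X) + (E[X])² = \frac{2}{9} + (\frac{4}{3})² = 2
E[X(X-1)] = 2 - \frac{4}{3} = \frac{2}{3}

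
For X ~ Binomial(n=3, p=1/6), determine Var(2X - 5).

For X ~ Binomial(n=3, p=1/6):
Var(X) = \frac{5}{12}
Var(2X - 5) = (2)² × Var(X) = 4 × \frac{5}{12} = \frac{5}{3}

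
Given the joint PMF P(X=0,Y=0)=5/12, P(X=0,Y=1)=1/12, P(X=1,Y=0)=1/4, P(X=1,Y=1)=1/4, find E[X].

First find marginal of X:
P(X=0) = 1/2
P(X=1) = 1/2
E[X] = 0 × 1/2 + 1 × 1/2 = 1/2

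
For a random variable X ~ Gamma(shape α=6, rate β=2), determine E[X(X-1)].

E[X(X-1)] = E[X² - X] = E[X²] - E[X]
E[X] = 3
E[X²] = Var(X) + (E[X])² = \frac{3}{2} + (3)² = \frac{21}{2}
E[X(X-1)] = \frac{21}{2} - 3 = \frac{15}{2}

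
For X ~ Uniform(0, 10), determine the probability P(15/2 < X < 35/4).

P(15/2 < X < 35/4) = ∫_{15/2}^{35/4} f(x) dx
where f(x) = \frac{1}{10}
= \frac{1}{8}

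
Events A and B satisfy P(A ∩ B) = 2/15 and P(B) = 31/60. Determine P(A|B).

P(A|B) = P(A ∩ B) / P(B)
= (2/15) / (31/60)
= 8/31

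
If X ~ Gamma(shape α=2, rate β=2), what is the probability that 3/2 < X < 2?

P(3/2 < X < 2) = ∫_{3/2}^{2} f(x) dx
where f(x) = 4 x e^{- 2 x}
= \frac{-5 + 4 e}{e^{4}}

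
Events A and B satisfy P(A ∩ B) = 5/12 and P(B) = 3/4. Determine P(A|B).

P(A|B) = P(A ∩ B) / P(B)
= (5/12) / (3/4)
= 5/9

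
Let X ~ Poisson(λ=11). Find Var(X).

For X ~ Poisson(λ=11):
Var(X) = 11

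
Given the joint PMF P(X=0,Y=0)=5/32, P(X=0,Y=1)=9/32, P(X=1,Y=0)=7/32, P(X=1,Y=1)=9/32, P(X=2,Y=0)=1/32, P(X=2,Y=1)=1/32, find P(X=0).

P(X=0) = P(X=0,Y=0) + P(X=0,Y=1)
= 5/32 + 9/32
= 7/16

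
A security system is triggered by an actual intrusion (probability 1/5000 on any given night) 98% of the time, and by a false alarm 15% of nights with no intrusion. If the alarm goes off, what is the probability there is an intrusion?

Let D = the rare event, + = positive/flagged.
P(D) = 1/5000
P(+|D) = 98/100 = 49/50
P(+|D') = 15/100 = 3/20
P(+) = P(+|D)P(D) + P(+|D')P(D')
     = \frac{49}{50} × \frac{1}{5000} + \frac{3}{20} × \frac{4999}{5000}
     = \frac{75083}{500000}
P(D|+) = P(+|D)P(D)/P(+) = \frac{98}{75083}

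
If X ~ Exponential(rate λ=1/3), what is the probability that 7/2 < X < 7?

P(7/2 < X < 7) = ∫_{7/2}^{7} f(x) dx
where f(x) = \frac{e^{- \frac{x}{3}}}{3}
= - \frac{1}{e^{\frac{7}{3}}} + e^{- \frac{7}{6}}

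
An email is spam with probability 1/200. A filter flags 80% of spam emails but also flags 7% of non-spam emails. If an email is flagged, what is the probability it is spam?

Let D = the rare event, + = positive/flagged.
P(D) = 1/200
P(+|D) = 80/100 = 4/5
P(+|D') = 7/100
P(+) = P(+|D)P(D) + P(+|D')P(D')
     = \frac{4}{5} × \frac{1}{200} + \frac{7}{100} × \frac{199}{200}
     = \frac{1473}{20000}
P(D|+) = P(+|D)P(D)/P(+) = \frac{80}{1473}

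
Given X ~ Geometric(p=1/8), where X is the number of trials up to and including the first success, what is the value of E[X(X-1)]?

E[X(X-1)] = E[X² - X] = E[X²] - E[X]
E[X] = 8
E[X²] = Var(X) + (E[X])² = 56 + (8)² = 120
E[X(X-1)] = 120 - 8 = 112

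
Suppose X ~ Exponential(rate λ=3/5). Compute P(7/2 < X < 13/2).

P(7/2 < X < 13/2) = ∫_{7/2}^{13/2} f(x) dx
where f(x) = \frac{3 e^{- \frac{3 x}{5}}}{5}
= - \frac{1 - e^{\frac{9}{5}}}{e^{\frac{39}{10}}}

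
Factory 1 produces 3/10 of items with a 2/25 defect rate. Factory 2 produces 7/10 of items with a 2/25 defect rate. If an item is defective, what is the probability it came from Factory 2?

Using Bayes' theorem:
P(F1) = 3/10, P(D|F1) = 2/25
P(F2) = 7/10, P(D|F2) = 2/25
P(D) = P(D|F1)P(F1) + P(D|F2)P(F2)
     = \frac{2}{25}
P(F2|D) = P(D|F2)P(F2) / P(D)
= \frac{7}{10}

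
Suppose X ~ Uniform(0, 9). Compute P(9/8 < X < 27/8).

P(9/8 < X < 27/8) = ∫_{9/8}^{27/8} f(x) dx
where f(x) = \frac{1}{9}
= \frac{1}{4}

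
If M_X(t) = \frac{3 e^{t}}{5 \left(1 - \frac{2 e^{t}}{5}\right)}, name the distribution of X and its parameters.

The MGF M(t) = \frac{3 e^{t}}{5 \left(1 - \frac{2 e^{t}}{5}\right)} is the standard form for the Geometric distribution.
Comparing with the known MGF formula identifies: Geometric(p=3/5), X = trial number of first success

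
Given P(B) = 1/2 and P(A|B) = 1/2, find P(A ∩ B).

By definition, P(A|B) = P(A ∩ B) / P(B)
So P(A ∩ B) = P(A|B) × P(B)
= 1/2 × 1/2
= 1/4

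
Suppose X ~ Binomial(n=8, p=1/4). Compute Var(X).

For X ~ Binomial(n=8, p=1/4):
Var(X) = \frac{3}{2}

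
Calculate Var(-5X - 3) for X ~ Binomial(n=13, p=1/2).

For X ~ Binomial(n=13, p=1/2):
Var(X) = \frac{13}{4}
Var(-5X - 3) = (-5)² × Var(X) = 25 × \frac{13}{4} = \frac{325}{4}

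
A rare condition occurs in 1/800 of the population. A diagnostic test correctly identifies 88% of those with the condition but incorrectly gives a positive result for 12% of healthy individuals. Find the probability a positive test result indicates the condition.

Let D = the rare event, + = positive/flagged.
P(D) = 1/800
P(+|D) = 88/100 = 22/25
P(+|D') = 12/100 = 3/25
P(+) = P(+|D)P(D) + P(+|D')P(D')
     = \frac{22}{25} × \frac{1}{800} + \frac{3}{25} × \frac{799}{800}
     = \frac{2419}{20000}
P(D|+) = P(+|D)P(D)/P(+) = \frac{22}{2419}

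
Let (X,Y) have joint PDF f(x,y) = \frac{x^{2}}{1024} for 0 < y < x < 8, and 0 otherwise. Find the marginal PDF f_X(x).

f_X(x) = ∫_0^x \frac{x^{2}}{1024} dy = \frac{x^{3}}{1024}
for 0 < x < 8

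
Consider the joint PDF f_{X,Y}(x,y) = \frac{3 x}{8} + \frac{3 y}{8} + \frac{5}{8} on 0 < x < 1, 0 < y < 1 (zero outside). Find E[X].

E[X] = ∫_0^1 ∫_0^1 x × f(x,y) dy dx
= ∫_0^1 ∫_0^1 x × (\frac{3 x}{8} + \frac{3 y}{8} + \frac{5}{8}) dy dx
= \frac{17}{32}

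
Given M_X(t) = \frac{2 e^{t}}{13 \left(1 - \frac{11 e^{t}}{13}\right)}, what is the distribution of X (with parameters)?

The MGF M(t) = \frac{2 e^{t}}{13 \left(1 - \frac{11 e^{t}}{13}\right)} is the standard form for the Geometric distribution.
Comparing with the known MGF formula identifies: Geometric(p=2/13), X = trial number of first success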